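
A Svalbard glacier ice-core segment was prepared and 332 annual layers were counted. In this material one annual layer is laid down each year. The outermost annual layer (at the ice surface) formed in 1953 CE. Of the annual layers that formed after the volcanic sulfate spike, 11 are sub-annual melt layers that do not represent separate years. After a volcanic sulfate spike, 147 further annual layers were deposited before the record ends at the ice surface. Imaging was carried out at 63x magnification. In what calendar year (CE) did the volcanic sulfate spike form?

1817 CE

147 annual layers formed after the volcanic sulfate spike.
147 − 11 false = 136 true annual layers after the volcanic sulfate spike.
The annual layer at the ice surface is 1953 CE, so the volcanic sulfate spike dates to 1953 − 136 = 1817 CE.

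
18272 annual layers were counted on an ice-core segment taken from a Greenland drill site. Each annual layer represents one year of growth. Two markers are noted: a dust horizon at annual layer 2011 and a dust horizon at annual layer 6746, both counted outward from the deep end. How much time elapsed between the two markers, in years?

Separation: 6746 − 2011 = 4735 annual layers.
At one annual layer per year, 4735 years elapsed between them.

4735 years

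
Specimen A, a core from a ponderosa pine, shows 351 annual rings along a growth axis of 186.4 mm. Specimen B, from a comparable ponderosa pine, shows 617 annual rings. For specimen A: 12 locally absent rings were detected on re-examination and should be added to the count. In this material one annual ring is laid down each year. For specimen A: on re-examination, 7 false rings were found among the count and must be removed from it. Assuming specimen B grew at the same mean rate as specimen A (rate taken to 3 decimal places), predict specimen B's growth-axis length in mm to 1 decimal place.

323.3 mm

Specimen A: adjusted count: 351 − 7 + 12 = 356 annual rings.
A: Extension rate ≈ 186.4 / 356 = 0.524 mm/year.
For B, 0.524 mm/year × 617 years = 323.3 mm.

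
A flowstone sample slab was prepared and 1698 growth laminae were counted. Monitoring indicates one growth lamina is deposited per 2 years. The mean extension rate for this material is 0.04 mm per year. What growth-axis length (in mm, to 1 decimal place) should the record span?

Multiplying by 2 years per growth lamina: 1698 × 2 = 3396 years.
3396 years at 0.04 mm/year gives 0.04 × 3396 = 135.8 mm.

135.8 mm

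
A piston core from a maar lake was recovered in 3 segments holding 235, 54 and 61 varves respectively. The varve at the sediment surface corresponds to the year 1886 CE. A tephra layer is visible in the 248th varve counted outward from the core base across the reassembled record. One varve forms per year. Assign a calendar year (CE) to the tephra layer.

Total varves = 235 + 54 + 61 = 350.
350 − 248 = 102 varves lie beyond the tephra layer toward the sediment surface.
1886 − 102 = 1784 CE.

1784 CE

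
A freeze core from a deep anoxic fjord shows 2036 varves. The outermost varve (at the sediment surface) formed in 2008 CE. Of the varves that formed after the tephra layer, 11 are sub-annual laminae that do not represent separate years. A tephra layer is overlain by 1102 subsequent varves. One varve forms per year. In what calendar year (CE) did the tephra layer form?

917 CE

1102 varves post-date the tephra layer.
Excluding 11 false varves: 1102 − 11 = 1091.
Counting back 1091 years from 2008 CE places the tephra layer in 2008 − 1091 = 917 CE.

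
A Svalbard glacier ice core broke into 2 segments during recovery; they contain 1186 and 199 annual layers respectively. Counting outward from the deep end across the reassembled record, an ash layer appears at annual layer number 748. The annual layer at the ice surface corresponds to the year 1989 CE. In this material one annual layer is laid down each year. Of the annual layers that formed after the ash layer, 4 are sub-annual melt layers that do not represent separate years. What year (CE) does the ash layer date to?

Total annual layers = 1186 + 199 = 1385.
1385 − 748 = 637 annual layers lie beyond the ash layer toward the ice surface.
Excluding 4 false annual layers: 637 − 4 = 633.
Counting back 633 years from 1989 CE places the ash layer in 1989 − 633 = 1356 CE.

1356 CE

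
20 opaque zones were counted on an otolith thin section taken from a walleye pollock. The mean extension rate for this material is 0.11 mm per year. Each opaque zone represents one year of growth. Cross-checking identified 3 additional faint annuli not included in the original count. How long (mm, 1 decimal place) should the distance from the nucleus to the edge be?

True opaque zone count = 20 + 3 = 23.
Length ≈ 0.11 × 23 = 2.5 mm.

2.5 mm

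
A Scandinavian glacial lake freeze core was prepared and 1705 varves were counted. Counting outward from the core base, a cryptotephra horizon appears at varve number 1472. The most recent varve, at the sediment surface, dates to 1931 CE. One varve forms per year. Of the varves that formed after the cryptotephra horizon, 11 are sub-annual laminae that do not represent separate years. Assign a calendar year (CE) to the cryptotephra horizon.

1709 CE

Between varve 1472 and the sediment surface there are 1705 − 1472 = 233 varves.
233 − 11 false = 222 true varves after the cryptotephra horizon.
Counting back 222 years from 1931 CE places the cryptotephra horizon in 1931 − 222 = 1709 CE.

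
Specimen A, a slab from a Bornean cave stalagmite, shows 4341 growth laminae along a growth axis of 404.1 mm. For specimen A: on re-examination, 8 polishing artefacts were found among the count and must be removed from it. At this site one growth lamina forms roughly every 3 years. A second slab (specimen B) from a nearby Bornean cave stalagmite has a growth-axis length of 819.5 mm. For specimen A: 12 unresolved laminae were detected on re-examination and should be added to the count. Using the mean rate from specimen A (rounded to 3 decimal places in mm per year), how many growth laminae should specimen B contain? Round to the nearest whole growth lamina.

8812 growth laminae

Specimen A: true growth lamina count = 4341 − 8 + 12 = 4345.
Specimen A: 4345 growth laminae at 3 years each span 4345 × 3 = 13035 years.
A: Mean rate = 404.1 mm / 13035 years ≈ 0.031 mm/year.
Specimen B: 819.5 mm / 0.031 mm per year = 26435.48 years; at 3 years per growth lamina that is 26435.48 / 3 ≈ 8812 growth laminae.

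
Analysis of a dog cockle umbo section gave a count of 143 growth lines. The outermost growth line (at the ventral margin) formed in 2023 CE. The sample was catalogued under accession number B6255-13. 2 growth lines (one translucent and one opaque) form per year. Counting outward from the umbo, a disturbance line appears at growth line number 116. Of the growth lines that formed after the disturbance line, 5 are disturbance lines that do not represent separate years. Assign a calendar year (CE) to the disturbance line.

The disturbance line sits at growth line 116 from the umbo, so 143 − 116 = 27 growth lines formed after it.
27 − 5 false = 22 true growth lines after the disturbance line.
Dividing by 2 growth lines per year: 22 / 2 = 11 years.
The growth line at the ventral margin is 2023 CE, so the disturbance line dates to 2023 − 11 = 2012 CE.

2012 CE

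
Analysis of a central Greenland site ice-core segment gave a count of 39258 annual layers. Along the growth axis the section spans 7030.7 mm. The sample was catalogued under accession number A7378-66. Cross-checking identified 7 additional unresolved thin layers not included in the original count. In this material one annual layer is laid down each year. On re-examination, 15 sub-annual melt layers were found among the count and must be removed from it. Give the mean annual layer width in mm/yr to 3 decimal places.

0.179 mm/yr

After corrections the count is 39258 − 15 + 7 = 39250 annual layers.
Mean rate = 7030.7 mm / 39250 years ≈ 0.179 mm/yr.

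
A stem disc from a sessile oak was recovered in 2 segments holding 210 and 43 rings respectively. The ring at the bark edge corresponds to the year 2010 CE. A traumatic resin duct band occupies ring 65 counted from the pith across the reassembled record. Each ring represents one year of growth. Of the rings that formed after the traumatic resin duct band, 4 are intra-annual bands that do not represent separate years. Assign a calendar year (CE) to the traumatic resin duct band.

Total rings = 210 + 43 = 253.
Between ring 65 and the bark edge there are 253 − 65 = 188 rings.
Removing the 4 false rings leaves 188 − 4 = 184 true rings beyond the traumatic resin duct band.
2010 − 184 = 1826 CE.

1826 CE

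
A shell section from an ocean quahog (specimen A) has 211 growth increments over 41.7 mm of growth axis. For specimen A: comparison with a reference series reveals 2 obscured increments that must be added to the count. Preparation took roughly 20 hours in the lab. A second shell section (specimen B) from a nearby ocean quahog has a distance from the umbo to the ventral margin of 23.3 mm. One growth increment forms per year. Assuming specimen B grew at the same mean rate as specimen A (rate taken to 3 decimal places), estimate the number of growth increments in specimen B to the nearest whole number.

119 growth increments

Specimen A: correcting the raw count gives 211 + 2 = 213 true growth increments.
A: 41.7 mm over 213 years gives 41.7 / 213 ≈ 0.196 mm per year.
Specimen B: 23.3 mm / 0.196 mm per year = 118.88 years ≈ 119 growth increments.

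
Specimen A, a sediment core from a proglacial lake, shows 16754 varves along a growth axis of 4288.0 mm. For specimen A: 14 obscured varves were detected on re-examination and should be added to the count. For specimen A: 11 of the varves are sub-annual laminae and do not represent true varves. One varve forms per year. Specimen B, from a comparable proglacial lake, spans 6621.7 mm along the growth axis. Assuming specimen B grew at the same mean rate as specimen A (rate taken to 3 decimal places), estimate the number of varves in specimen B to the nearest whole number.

25866 varves

Specimen A: correcting the raw count gives 16754 − 11 + 14 = 16757 true varves.
A: 4288.0 mm over 16757 years gives 4288.0 / 16757 ≈ 0.256 mm/yr.
Specimen B: 6621.7 mm / 0.256 mm per year = 25866.02 years ≈ 25866 varves.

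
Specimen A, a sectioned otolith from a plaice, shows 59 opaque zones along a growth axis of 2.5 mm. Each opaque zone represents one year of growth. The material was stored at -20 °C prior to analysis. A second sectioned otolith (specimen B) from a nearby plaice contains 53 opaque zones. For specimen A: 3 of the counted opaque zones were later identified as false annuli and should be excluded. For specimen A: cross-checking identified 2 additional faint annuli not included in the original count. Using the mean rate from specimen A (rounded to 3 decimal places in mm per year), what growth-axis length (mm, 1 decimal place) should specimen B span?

Specimen A: adjusted count: 59 − 3 + 2 = 58 opaque zones.
A: Extension rate ≈ 2.5 / 58 = 0.043 mm/year.
Length of B = 0.043 × 53 = 2.3 mm.

2.3 mm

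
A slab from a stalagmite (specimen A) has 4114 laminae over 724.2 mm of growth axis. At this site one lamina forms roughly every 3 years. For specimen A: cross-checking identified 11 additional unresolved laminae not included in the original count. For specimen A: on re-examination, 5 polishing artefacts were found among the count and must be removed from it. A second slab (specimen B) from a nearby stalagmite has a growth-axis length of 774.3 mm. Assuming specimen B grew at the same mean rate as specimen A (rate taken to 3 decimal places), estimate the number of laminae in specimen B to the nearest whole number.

Specimen A: adjusted count: 4114 − 5 + 11 = 4120 laminae.
Specimen A: multiplying by 3 years per lamina: 4120 × 3 = 12360 years.
A: Extension rate ≈ 724.2 / 12360 = 0.059 mm/year.
Specimen B: 774.3 mm / 0.059 mm per year = 13123.73 years; at 3 years per lamina that is 13123.73 / 3 ≈ 4375 laminae.

4375 laminae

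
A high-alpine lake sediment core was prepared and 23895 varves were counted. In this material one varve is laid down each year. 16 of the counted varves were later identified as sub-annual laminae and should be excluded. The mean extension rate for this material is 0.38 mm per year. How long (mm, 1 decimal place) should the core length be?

After corrections the count is 23895 − 16 = 23879 varves.
Predicted length = 0.38 mm/year × 23879 years = 9074.0 mm.

9074.0 mm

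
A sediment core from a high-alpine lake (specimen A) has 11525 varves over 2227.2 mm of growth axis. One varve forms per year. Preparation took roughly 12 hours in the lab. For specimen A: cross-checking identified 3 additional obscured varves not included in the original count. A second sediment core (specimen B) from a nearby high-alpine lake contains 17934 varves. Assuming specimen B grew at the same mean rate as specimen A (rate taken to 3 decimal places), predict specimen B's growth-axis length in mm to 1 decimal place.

Specimen A: adjusted count: 11525 + 3 = 11528 varves.
A: 2227.2 mm over 11528 years gives 2227.2 / 11528 ≈ 0.193 mm/year.
Length of B = 0.193 × 17934 = 3461.3 mm.

3461.3 mm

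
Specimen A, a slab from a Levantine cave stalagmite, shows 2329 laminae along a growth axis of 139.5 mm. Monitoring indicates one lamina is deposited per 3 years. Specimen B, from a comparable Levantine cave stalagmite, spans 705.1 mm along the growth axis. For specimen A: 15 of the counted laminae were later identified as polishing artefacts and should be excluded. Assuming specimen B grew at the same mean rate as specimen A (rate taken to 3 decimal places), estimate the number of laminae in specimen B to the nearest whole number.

11752 laminae

Specimen A: true lamina count = 2329 − 15 = 2314.
Specimen A: at 3 years per lamina, 2314 × 3 = 6942 years.
A: Extension rate ≈ 139.5 / 6942 = 0.020 mm/year.
For B, 705.1 / 0.020 = 35255.00 years; at 3 years per lamina that is 35255.00 / 3 ≈ 11752 laminae.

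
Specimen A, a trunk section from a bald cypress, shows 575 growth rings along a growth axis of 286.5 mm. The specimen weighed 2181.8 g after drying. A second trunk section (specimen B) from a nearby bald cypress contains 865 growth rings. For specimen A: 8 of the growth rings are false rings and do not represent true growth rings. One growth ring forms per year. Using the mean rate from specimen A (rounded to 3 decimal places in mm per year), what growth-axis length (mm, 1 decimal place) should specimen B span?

436.8 mm

Specimen A: after corrections the count is 575 − 8 = 567 growth rings.
A: Mean rate = 286.5 mm / 567 years ≈ 0.505 mm/yr.
Length of B = 0.505 × 865 = 436.8 mm.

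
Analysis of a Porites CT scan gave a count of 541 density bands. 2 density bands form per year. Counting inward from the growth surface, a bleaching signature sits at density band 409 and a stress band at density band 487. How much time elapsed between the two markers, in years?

487 − 409 = 78 density bands lie between the two events.
78 density bands at 2 per year is 78 / 2 = 39 years.

39 years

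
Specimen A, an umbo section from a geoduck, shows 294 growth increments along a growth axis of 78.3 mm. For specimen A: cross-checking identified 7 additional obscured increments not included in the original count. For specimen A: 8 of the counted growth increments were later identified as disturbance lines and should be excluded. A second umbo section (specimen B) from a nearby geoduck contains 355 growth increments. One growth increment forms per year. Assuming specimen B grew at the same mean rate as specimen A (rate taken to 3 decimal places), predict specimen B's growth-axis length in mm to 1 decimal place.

Specimen A: correcting the raw count gives 294 − 8 + 7 = 293 true growth increments.
A: Extension rate ≈ 78.3 / 293 = 0.267 mm/year.
B's length ≈ 0.267 × 355 = 94.8 mm.

94.8 mm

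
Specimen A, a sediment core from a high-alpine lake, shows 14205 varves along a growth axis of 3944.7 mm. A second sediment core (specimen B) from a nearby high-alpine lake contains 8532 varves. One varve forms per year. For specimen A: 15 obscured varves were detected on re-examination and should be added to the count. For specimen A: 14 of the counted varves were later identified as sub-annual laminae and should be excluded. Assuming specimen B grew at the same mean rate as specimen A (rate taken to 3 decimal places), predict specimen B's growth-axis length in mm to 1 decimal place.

Specimen A: correcting the raw count gives 14205 − 14 + 15 = 14206 true varves.
A: Extension rate ≈ 3944.7 / 14206 = 0.278 mm per year.
For B, 0.278 mm/year × 8532 years = 2371.9 mm.

2371.9 mm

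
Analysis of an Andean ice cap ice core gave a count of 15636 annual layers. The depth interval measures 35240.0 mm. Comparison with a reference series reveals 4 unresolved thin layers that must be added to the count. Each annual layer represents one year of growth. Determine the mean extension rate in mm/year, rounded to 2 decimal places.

2.25 mm/year

True annual layer count = 15636 + 4 = 15640.
Extension rate ≈ 35240.0 / 15640 = 2.25 mm/year.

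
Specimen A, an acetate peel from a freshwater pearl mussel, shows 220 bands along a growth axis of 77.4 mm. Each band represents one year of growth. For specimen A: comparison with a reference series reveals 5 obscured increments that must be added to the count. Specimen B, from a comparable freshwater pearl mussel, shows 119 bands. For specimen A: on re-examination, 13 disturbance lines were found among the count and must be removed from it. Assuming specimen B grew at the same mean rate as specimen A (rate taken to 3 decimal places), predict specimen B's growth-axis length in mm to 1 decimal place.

43.4 mm

Specimen A: correcting the raw count gives 220 − 13 + 5 = 212 true bands.
A: Extension rate ≈ 77.4 / 212 = 0.365 mm per year.
For B, 0.365 mm/year × 119 years = 43.4 mm.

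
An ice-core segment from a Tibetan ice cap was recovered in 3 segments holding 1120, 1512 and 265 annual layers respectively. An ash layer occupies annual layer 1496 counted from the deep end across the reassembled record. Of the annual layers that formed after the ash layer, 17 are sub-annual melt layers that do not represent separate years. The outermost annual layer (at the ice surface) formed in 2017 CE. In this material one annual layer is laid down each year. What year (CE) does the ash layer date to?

633 CE

Total annual layers = 1120 + 1512 + 265 = 2897.
2897 − 1496 = 1401 annual layers lie beyond the ash layer toward the ice surface.
Removing the 17 false annual layers leaves 1401 − 17 = 1384 true annual layers beyond the ash layer.
2017 − 1384 = 633 CE.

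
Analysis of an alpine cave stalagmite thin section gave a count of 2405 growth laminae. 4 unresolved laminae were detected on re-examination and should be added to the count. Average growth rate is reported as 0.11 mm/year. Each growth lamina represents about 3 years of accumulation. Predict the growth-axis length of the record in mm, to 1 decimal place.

Adjusted count: 2405 + 4 = 2409 growth laminae.
Multiplying by 3 years per growth lamina: 2409 × 3 = 7227 years.
Predicted length = 0.11 mm/year × 7227 years = 795.0 mm.

795.0 mm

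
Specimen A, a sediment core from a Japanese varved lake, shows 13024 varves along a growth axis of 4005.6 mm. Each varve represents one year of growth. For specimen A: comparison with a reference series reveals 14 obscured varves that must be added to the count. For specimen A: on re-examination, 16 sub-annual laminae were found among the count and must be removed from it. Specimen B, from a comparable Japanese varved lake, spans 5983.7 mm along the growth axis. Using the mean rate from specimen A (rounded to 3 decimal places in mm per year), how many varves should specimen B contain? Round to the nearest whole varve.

Specimen A: true varve count = 13024 − 16 + 14 = 13022.
A: Mean rate = 4005.6 mm / 13022 years ≈ 0.308 mm per year.
Specimen B: 5983.7 mm / 0.308 mm per year = 19427.60 years ≈ 19428 varves.

19428 varves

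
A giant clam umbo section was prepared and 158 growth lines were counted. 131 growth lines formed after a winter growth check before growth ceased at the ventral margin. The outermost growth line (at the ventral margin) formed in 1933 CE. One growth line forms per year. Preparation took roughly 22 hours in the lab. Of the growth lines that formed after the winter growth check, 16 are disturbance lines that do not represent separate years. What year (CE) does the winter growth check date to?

131 growth lines formed after the winter growth check.
Excluding 16 false growth lines: 131 − 16 = 115.
1933 − 115 = 1818 CE.

1818 CE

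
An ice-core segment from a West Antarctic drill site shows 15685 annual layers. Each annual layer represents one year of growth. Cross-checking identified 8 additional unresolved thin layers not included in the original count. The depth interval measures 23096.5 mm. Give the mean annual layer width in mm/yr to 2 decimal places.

1.47 mm/yr

After corrections the count is 15685 + 8 = 15693 annual layers.
23096.5 mm over 15693 years gives 23096.5 / 15693 ≈ 1.47 mm/yr.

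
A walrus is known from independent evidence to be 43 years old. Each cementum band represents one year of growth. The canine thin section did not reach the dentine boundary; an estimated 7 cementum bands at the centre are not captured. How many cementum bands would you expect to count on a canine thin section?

36 cementum bands

One cementum band per year gives 43 cementum bands over 43 years.
43 − 7 missed = 36 cementum bands expected in the prepared section.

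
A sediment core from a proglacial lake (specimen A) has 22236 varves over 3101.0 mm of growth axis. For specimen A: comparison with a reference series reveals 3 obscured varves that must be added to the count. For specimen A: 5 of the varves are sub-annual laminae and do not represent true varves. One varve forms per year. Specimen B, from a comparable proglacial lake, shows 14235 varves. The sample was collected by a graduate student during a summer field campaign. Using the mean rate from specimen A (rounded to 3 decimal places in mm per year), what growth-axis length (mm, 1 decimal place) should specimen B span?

1978.7 mm

Specimen A: adjusted count: 22236 − 5 + 3 = 22234 varves.
A: Extension rate ≈ 3101.0 / 22234 = 0.139 mm/yr.
B's length ≈ 0.139 × 14235 = 1978.7 mm.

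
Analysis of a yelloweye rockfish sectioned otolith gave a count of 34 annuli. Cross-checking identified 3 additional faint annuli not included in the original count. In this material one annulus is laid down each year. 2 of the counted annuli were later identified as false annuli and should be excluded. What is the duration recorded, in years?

After corrections the count is 34 − 2 + 3 = 35 annuli.
One annulus per year makes the duration 35 years.

35 yr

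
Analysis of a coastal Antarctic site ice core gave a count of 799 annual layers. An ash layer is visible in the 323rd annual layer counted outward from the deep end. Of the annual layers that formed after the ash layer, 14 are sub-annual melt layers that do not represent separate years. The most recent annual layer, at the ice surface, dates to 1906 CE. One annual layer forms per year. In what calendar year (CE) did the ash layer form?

799 − 323 = 476 annual layers lie beyond the ash layer toward the ice surface.
476 − 14 false = 462 true annual layers after the ash layer.
Counting back 462 years from 1906 CE places the ash layer in 1906 − 462 = 1444 CE.

1444 CE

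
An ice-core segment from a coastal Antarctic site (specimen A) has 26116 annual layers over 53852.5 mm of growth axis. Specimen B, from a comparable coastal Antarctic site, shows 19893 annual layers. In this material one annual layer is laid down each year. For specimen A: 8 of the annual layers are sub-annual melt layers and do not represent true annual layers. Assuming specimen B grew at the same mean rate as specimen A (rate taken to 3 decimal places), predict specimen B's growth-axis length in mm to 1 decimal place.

41039.3 mm

Specimen A: adjusted count: 26116 − 8 = 26108 annual layers.
A: Mean rate = 53852.5 mm / 26108 years ≈ 2.063 mm/yr.
For B, 2.063 mm/year × 19893 years = 41039.3 mm.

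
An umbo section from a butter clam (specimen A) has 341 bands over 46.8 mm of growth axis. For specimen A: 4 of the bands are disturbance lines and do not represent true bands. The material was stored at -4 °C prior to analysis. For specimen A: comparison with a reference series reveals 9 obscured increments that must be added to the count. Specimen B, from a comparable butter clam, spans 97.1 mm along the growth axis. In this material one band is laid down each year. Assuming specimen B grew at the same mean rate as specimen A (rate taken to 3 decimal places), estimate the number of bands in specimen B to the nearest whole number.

719 bands

Specimen A: correcting the raw count gives 341 − 4 + 9 = 346 true bands.
A: Mean rate = 46.8 mm / 346 years ≈ 0.135 mm/yr.
For B, 97.1 / 0.135 = 719.26 years ≈ 719 bands.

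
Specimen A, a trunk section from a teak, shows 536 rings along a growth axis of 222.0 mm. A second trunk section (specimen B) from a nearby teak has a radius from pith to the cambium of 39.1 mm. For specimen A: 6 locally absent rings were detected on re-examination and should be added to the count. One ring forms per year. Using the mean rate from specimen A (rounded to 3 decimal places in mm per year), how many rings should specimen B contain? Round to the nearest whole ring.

95 rings

Specimen A: after corrections the count is 536 + 6 = 542 rings.
A: Extension rate ≈ 222.0 / 542 = 0.410 mm/yr.
B spans 39.1 / 0.410 = 95.37 years ≈ 95 rings.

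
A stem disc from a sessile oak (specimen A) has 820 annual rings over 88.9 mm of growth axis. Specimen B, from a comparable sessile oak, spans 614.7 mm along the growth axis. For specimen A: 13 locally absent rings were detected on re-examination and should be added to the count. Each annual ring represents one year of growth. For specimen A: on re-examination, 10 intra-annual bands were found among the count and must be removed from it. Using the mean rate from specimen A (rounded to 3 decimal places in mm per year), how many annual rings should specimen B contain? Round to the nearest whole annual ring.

5692 annual rings

Specimen A: adjusted count: 820 − 10 + 13 = 823 annual rings.
A: 88.9 mm over 823 years gives 88.9 / 823 ≈ 0.108 mm per year.
B spans 614.7 / 0.108 = 5691.67 years ≈ 5692 annual rings.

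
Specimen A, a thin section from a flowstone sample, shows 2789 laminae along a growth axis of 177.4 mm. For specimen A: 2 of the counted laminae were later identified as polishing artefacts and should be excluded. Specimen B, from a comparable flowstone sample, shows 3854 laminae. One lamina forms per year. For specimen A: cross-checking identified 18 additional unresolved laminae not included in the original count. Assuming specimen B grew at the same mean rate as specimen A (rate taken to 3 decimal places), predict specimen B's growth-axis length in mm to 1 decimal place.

242.8 mm

Specimen A: correcting the raw count gives 2789 − 2 + 18 = 2805 true laminae.
A: Extension rate ≈ 177.4 / 2805 = 0.063 mm/yr.
Length of B = 0.063 × 3854 = 242.8 mm.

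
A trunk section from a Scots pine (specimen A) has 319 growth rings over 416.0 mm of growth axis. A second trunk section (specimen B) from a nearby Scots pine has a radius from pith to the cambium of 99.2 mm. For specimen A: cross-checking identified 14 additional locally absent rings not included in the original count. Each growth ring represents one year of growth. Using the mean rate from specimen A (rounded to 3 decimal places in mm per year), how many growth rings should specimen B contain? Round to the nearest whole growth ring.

79 growth rings

Specimen A: correcting the raw count gives 319 + 14 = 333 true growth rings.
A: 416.0 mm over 333 years gives 416.0 / 333 ≈ 1.249 mm per year.
Specimen B: 99.2 mm / 1.249 mm per year = 79.42 years ≈ 79 growth rings.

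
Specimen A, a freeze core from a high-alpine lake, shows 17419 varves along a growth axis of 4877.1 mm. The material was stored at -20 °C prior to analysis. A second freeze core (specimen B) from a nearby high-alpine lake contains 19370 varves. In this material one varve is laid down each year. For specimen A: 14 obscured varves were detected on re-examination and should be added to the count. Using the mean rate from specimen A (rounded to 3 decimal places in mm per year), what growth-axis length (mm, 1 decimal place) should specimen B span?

5423.6 mm

Specimen A: after corrections the count is 17419 + 14 = 17433 varves.
A: Extension rate ≈ 4877.1 / 17433 = 0.280 mm per year.
Length of B = 0.280 × 19370 = 5423.6 mm.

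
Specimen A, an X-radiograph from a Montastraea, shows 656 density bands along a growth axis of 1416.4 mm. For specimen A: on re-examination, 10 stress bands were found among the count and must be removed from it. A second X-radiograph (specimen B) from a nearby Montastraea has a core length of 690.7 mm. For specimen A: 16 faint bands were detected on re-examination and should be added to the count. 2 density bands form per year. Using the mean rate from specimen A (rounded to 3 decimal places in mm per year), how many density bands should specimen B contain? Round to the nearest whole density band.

Specimen A: adjusted count: 656 − 10 + 16 = 662 density bands.
Specimen A: 662 density bands at 2 per year is 662 / 2 = 331 years.
A: Mean rate = 1416.4 mm / 331 years ≈ 4.279 mm/year.
B spans 690.7 / 4.279 = 161.42 years; at 2 density bands per year that is 161.42 × 2 ≈ 323 density bands.

323 density bands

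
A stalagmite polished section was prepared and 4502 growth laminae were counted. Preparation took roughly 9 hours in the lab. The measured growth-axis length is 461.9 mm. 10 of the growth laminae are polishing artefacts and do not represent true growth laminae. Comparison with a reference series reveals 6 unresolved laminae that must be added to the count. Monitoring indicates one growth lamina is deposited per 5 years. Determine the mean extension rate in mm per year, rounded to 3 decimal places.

0.021 mm per year

After corrections the count is 4502 − 10 + 6 = 4498 growth laminae.
4498 growth laminae at 5 years each span 4498 × 5 = 22490 years.
Extension rate ≈ 461.9 / 22490 = 0.021 mm per year.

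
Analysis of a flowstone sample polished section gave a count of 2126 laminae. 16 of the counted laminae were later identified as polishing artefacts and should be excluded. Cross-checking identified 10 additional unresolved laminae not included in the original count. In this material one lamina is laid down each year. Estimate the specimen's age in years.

2120 years

After corrections the count is 2126 − 16 + 10 = 2120 laminae.
One lamina per year makes the duration 2120 years.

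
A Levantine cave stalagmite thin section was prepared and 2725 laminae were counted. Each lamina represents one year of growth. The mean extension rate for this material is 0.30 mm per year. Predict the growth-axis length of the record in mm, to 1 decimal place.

2725 years of growth are recorded.
2725 years at 0.30 mm/year gives 0.30 × 2725 = 817.5 mm.

817.5 mm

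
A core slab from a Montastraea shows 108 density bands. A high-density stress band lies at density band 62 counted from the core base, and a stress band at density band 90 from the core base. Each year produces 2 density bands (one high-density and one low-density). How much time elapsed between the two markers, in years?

14 yr

Separation: 90 − 62 = 28 density bands.
With 2 density bands per year, 28 / 2 = 14 years.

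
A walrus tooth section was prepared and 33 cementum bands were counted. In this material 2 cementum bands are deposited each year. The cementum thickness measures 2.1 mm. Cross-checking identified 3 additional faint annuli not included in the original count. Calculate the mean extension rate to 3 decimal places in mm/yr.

0.117 mm/yr

Adjusted count: 33 + 3 = 36 cementum bands.
36 cementum bands at 2 per year is 36 / 2 = 18 years.
Mean rate = 2.1 mm / 18 years ≈ 0.117 mm/yr.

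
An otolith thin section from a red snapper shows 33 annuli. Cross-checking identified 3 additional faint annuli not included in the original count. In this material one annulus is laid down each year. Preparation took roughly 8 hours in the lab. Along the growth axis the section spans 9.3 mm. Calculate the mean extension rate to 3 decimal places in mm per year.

0.258 mm per year

Adjusted count: 33 + 3 = 36 annuli.
Extension rate ≈ 9.3 / 36 = 0.258 mm per year.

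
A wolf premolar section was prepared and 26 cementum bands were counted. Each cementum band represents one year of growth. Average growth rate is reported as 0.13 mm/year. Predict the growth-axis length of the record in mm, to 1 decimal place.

3.4 mm

26 years of growth are recorded.
Predicted length = 0.13 mm/year × 26 years = 3.4 mm.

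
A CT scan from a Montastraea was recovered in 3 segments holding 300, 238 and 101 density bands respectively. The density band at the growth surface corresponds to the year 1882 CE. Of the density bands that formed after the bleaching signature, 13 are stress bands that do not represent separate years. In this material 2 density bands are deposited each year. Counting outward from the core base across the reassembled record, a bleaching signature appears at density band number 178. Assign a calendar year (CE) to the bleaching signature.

1658 CE

Total density bands = 300 + 238 + 101 = 639.
639 − 178 = 461 density bands lie beyond the bleaching signature toward the growth surface.
Removing the 13 false density bands leaves 461 − 13 = 448 true density bands beyond the bleaching signature.
Dividing by 2 density bands per year: 448 / 2 = 224 years.
1882 − 224 = 1658 CE.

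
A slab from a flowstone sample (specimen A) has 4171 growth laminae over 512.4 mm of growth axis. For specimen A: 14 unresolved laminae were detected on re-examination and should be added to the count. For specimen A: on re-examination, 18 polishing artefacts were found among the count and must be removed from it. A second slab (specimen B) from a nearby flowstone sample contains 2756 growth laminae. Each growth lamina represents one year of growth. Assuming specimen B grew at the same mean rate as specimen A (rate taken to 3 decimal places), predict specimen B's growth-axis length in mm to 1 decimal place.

Specimen A: correcting the raw count gives 4171 − 18 + 14 = 4167 true growth laminae.
A: Extension rate ≈ 512.4 / 4167 = 0.123 mm per year.
B's length ≈ 0.123 × 2756 = 339.0 mm.

339.0 mm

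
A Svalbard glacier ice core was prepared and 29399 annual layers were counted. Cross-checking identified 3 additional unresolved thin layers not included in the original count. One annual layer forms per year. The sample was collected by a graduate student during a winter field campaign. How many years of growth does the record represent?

29402 years

True annual layer count = 29399 + 3 = 29402.
At one annual layer per year, that is 29402 years.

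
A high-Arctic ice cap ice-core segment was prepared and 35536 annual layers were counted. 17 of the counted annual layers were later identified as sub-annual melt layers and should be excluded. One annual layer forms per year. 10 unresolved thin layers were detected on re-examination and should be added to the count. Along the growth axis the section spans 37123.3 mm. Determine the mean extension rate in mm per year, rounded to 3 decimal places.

Adjusted count: 35536 − 17 + 10 = 35529 annual layers.
Extension rate ≈ 37123.3 / 35529 = 1.045 mm per year.

1.045 mm per year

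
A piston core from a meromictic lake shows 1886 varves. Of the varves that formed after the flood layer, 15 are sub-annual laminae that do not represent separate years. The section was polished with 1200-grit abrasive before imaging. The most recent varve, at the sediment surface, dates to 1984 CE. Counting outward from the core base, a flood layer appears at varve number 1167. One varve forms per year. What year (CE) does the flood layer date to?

1280 CE

The flood layer sits at varve 1167 from the core base, so 1886 − 1167 = 719 varves formed after it.
Removing the 15 false varves leaves 719 − 15 = 704 true varves beyond the flood layer.
The varve at the sediment surface is 1984 CE, so the flood layer dates to 1984 − 704 = 1280 CE.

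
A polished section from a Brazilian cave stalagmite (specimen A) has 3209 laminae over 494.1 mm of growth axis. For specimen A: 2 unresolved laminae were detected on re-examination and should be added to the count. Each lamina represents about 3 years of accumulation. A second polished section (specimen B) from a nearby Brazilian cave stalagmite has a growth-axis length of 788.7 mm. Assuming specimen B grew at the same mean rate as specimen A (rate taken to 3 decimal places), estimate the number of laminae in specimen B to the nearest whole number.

5155 laminae

Specimen A: after corrections the count is 3209 + 2 = 3211 laminae.
Specimen A: 3211 laminae at 3 years each span 3211 × 3 = 9633 years.
A: Mean rate = 494.1 mm / 9633 years ≈ 0.051 mm/year.
B spans 788.7 / 0.051 = 15464.71 years; at 3 years per lamina that is 15464.71 / 3 ≈ 5155 laminae.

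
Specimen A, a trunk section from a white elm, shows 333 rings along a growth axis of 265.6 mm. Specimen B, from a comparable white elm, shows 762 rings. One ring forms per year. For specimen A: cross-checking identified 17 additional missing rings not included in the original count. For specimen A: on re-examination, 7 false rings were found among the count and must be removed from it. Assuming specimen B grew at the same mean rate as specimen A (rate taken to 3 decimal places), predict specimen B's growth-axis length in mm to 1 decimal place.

589.8 mm

Specimen A: after corrections the count is 333 − 7 + 17 = 343 rings.
A: Mean rate = 265.6 mm / 343 years ≈ 0.774 mm/yr.
B's length ≈ 0.774 × 762 = 589.8 mm.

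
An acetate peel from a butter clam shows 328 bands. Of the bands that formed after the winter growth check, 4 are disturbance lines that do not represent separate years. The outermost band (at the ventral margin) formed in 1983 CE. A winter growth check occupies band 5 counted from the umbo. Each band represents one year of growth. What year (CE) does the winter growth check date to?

The winter growth check sits at band 5 from the umbo, so 328 − 5 = 323 bands formed after it.
Excluding 4 false bands: 323 − 4 = 319.
Counting back 319 years from 1983 CE places the winter growth check in 1983 − 319 = 1664 CE.

1664 CE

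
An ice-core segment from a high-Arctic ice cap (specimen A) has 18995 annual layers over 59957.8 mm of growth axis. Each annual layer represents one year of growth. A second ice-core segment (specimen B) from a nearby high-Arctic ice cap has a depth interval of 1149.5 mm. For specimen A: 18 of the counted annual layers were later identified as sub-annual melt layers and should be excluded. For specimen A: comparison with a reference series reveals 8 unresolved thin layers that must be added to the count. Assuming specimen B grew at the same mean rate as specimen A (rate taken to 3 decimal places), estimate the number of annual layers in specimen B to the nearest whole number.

Specimen A: true annual layer count = 18995 − 18 + 8 = 18985.
A: 59957.8 mm over 18985 years gives 59957.8 / 18985 ≈ 3.158 mm/yr.
B spans 1149.5 / 3.158 = 364.00 years ≈ 364 annual layers.

364 annual layers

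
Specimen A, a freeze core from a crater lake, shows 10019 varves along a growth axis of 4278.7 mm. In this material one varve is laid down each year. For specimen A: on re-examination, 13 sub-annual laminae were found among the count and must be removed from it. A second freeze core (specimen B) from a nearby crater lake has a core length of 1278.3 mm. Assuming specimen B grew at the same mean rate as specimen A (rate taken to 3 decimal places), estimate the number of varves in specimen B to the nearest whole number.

Specimen A: adjusted count: 10019 − 13 = 10006 varves.
A: Mean rate = 4278.7 mm / 10006 years ≈ 0.428 mm/year.
Specimen B: 1278.3 mm / 0.428 mm per year = 2986.68 years ≈ 2987 varves.

2987 varves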